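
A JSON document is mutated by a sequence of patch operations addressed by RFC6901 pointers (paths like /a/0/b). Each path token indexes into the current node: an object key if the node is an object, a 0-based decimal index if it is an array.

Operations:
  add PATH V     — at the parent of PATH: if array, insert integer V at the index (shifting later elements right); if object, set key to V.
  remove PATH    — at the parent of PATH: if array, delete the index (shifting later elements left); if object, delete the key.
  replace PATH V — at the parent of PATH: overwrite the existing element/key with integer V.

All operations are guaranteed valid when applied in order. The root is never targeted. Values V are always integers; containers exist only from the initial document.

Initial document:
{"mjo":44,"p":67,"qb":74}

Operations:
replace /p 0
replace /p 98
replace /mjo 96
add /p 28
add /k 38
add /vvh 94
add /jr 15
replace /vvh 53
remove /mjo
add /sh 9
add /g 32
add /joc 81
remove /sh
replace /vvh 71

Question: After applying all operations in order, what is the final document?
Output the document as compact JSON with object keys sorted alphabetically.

Answer: {"g":32,"joc":81,"jr":15,"k":38,"p":28,"qb":74,"vvh":71}

Derivation:
After op 1 (replace /p 0): {"mjo":44,"p":0,"qb":74}
After op 2 (replace /p 98): {"mjo":44,"p":98,"qb":74}
After op 3 (replace /mjo 96): {"mjo":96,"p":98,"qb":74}
After op 4 (add /p 28): {"mjo":96,"p":28,"qb":74}
After op 5 (add /k 38): {"k":38,"mjo":96,"p":28,"qb":74}
After op 6 (add /vvh 94): {"k":38,"mjo":96,"p":28,"qb":74,"vvh":94}
After op 7 (add /jr 15): {"jr":15,"k":38,"mjo":96,"p":28,"qb":74,"vvh":94}
After op 8 (replace /vvh 53): {"jr":15,"k":38,"mjo":96,"p":28,"qb":74,"vvh":53}
After op 9 (remove /mjo): {"jr":15,"k":38,"p":28,"qb":74,"vvh":53}
After op 10 (add /sh 9): {"jr":15,"k":38,"p":28,"qb":74,"sh":9,"vvh":53}
After op 11 (add /g 32): {"g":32,"jr":15,"k":38,"p":28,"qb":74,"sh":9,"vvh":53}
After op 12 (add /joc 81): {"g":32,"joc":81,"jr":15,"k":38,"p":28,"qb":74,"sh":9,"vvh":53}
After op 13 (remove /sh): {"g":32,"joc":81,"jr":15,"k":38,"p":28,"qb":74,"vvh":53}
After op 14 (replace /vvh 71): {"g":32,"joc":81,"jr":15,"k":38,"p":28,"qb":74,"vvh":71}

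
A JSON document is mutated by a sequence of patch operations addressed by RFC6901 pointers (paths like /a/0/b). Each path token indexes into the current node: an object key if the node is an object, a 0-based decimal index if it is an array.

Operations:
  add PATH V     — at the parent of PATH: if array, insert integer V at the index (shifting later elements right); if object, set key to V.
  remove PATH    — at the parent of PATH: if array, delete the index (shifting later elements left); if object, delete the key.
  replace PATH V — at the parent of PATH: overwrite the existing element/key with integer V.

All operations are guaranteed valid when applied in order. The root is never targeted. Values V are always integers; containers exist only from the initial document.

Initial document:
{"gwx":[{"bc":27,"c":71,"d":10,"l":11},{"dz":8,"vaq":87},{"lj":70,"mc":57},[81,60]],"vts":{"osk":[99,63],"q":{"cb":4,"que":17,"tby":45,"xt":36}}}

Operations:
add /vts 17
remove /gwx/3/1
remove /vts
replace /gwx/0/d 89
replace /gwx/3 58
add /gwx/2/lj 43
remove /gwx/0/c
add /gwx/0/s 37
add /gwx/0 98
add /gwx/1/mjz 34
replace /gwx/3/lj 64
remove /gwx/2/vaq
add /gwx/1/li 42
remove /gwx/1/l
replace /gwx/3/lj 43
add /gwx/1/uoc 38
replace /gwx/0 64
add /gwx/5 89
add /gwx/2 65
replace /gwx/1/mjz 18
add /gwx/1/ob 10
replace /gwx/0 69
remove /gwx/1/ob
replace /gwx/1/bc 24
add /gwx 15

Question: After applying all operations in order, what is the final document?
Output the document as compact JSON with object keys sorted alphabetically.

After op 1 (add /vts 17): {"gwx":[{"bc":27,"c":71,"d":10,"l":11},{"dz":8,"vaq":87},{"lj":70,"mc":57},[81,60]],"vts":17}
After op 2 (remove /gwx/3/1): {"gwx":[{"bc":27,"c":71,"d":10,"l":11},{"dz":8,"vaq":87},{"lj":70,"mc":57},[81]],"vts":17}
After op 3 (remove /vts): {"gwx":[{"bc":27,"c":71,"d":10,"l":11},{"dz":8,"vaq":87},{"lj":70,"mc":57},[81]]}
After op 4 (replace /gwx/0/d 89): {"gwx":[{"bc":27,"c":71,"d":89,"l":11},{"dz":8,"vaq":87},{"lj":70,"mc":57},[81]]}
After op 5 (replace /gwx/3 58): {"gwx":[{"bc":27,"c":71,"d":89,"l":11},{"dz":8,"vaq":87},{"lj":70,"mc":57},58]}
After op 6 (add /gwx/2/lj 43): {"gwx":[{"bc":27,"c":71,"d":89,"l":11},{"dz":8,"vaq":87},{"lj":43,"mc":57},58]}
After op 7 (remove /gwx/0/c): {"gwx":[{"bc":27,"d":89,"l":11},{"dz":8,"vaq":87},{"lj":43,"mc":57},58]}
After op 8 (add /gwx/0/s 37): {"gwx":[{"bc":27,"d":89,"l":11,"s":37},{"dz":8,"vaq":87},{"lj":43,"mc":57},58]}
After op 9 (add /gwx/0 98): {"gwx":[98,{"bc":27,"d":89,"l":11,"s":37},{"dz":8,"vaq":87},{"lj":43,"mc":57},58]}
After op 10 (add /gwx/1/mjz 34): {"gwx":[98,{"bc":27,"d":89,"l":11,"mjz":34,"s":37},{"dz":8,"vaq":87},{"lj":43,"mc":57},58]}
After op 11 (replace /gwx/3/lj 64): {"gwx":[98,{"bc":27,"d":89,"l":11,"mjz":34,"s":37},{"dz":8,"vaq":87},{"lj":64,"mc":57},58]}
After op 12 (remove /gwx/2/vaq): {"gwx":[98,{"bc":27,"d":89,"l":11,"mjz":34,"s":37},{"dz":8},{"lj":64,"mc":57},58]}
After op 13 (add /gwx/1/li 42): {"gwx":[98,{"bc":27,"d":89,"l":11,"li":42,"mjz":34,"s":37},{"dz":8},{"lj":64,"mc":57},58]}
After op 14 (remove /gwx/1/l): {"gwx":[98,{"bc":27,"d":89,"li":42,"mjz":34,"s":37},{"dz":8},{"lj":64,"mc":57},58]}
After op 15 (replace /gwx/3/lj 43): {"gwx":[98,{"bc":27,"d":89,"li":42,"mjz":34,"s":37},{"dz":8},{"lj":43,"mc":57},58]}
After op 16 (add /gwx/1/uoc 38): {"gwx":[98,{"bc":27,"d":89,"li":42,"mjz":34,"s":37,"uoc":38},{"dz":8},{"lj":43,"mc":57},58]}
After op 17 (replace /gwx/0 64): {"gwx":[64,{"bc":27,"d":89,"li":42,"mjz":34,"s":37,"uoc":38},{"dz":8},{"lj":43,"mc":57},58]}
After op 18 (add /gwx/5 89): {"gwx":[64,{"bc":27,"d":89,"li":42,"mjz":34,"s":37,"uoc":38},{"dz":8},{"lj":43,"mc":57},58,89]}
After op 19 (add /gwx/2 65): {"gwx":[64,{"bc":27,"d":89,"li":42,"mjz":34,"s":37,"uoc":38},65,{"dz":8},{"lj":43,"mc":57},58,89]}
After op 20 (replace /gwx/1/mjz 18): {"gwx":[64,{"bc":27,"d":89,"li":42,"mjz":18,"s":37,"uoc":38},65,{"dz":8},{"lj":43,"mc":57},58,89]}
After op 21 (add /gwx/1/ob 10): {"gwx":[64,{"bc":27,"d":89,"li":42,"mjz":18,"ob":10,"s":37,"uoc":38},65,{"dz":8},{"lj":43,"mc":57},58,89]}
After op 22 (replace /gwx/0 69): {"gwx":[69,{"bc":27,"d":89,"li":42,"mjz":18,"ob":10,"s":37,"uoc":38},65,{"dz":8},{"lj":43,"mc":57},58,89]}
After op 23 (remove /gwx/1/ob): {"gwx":[69,{"bc":27,"d":89,"li":42,"mjz":18,"s":37,"uoc":38},65,{"dz":8},{"lj":43,"mc":57},58,89]}
After op 24 (replace /gwx/1/bc 24): {"gwx":[69,{"bc":24,"d":89,"li":42,"mjz":18,"s":37,"uoc":38},65,{"dz":8},{"lj":43,"mc":57},58,89]}
After op 25 (add /gwx 15): {"gwx":15}

Answer: {"gwx":15}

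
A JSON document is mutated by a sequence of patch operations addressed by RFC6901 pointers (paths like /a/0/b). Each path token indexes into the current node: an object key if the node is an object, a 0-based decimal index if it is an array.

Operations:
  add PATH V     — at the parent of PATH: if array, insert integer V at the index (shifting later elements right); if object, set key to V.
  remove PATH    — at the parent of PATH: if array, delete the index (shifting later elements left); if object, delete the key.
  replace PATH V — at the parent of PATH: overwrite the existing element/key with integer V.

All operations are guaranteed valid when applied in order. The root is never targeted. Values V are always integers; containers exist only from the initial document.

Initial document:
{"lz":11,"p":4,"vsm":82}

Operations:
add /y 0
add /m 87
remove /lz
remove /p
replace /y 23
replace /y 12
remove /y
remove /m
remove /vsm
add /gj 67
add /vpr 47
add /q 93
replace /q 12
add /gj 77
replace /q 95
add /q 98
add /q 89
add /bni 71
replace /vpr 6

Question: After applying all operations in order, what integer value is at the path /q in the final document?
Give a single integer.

After op 1 (add /y 0): {"lz":11,"p":4,"vsm":82,"y":0}
After op 2 (add /m 87): {"lz":11,"m":87,"p":4,"vsm":82,"y":0}
After op 3 (remove /lz): {"m":87,"p":4,"vsm":82,"y":0}
After op 4 (remove /p): {"m":87,"vsm":82,"y":0}
After op 5 (replace /y 23): {"m":87,"vsm":82,"y":23}
After op 6 (replace /y 12): {"m":87,"vsm":82,"y":12}
After op 7 (remove /y): {"m":87,"vsm":82}
After op 8 (remove /m): {"vsm":82}
After op 9 (remove /vsm): {}
After op 10 (add /gj 67): {"gj":67}
After op 11 (add /vpr 47): {"gj":67,"vpr":47}
After op 12 (add /q 93): {"gj":67,"q":93,"vpr":47}
After op 13 (replace /q 12): {"gj":67,"q":12,"vpr":47}
After op 14 (add /gj 77): {"gj":77,"q":12,"vpr":47}
After op 15 (replace /q 95): {"gj":77,"q":95,"vpr":47}
After op 16 (add /q 98): {"gj":77,"q":98,"vpr":47}
After op 17 (add /q 89): {"gj":77,"q":89,"vpr":47}
After op 18 (add /bni 71): {"bni":71,"gj":77,"q":89,"vpr":47}
After op 19 (replace /vpr 6): {"bni":71,"gj":77,"q":89,"vpr":6}
Value at /q: 89

Answer: 89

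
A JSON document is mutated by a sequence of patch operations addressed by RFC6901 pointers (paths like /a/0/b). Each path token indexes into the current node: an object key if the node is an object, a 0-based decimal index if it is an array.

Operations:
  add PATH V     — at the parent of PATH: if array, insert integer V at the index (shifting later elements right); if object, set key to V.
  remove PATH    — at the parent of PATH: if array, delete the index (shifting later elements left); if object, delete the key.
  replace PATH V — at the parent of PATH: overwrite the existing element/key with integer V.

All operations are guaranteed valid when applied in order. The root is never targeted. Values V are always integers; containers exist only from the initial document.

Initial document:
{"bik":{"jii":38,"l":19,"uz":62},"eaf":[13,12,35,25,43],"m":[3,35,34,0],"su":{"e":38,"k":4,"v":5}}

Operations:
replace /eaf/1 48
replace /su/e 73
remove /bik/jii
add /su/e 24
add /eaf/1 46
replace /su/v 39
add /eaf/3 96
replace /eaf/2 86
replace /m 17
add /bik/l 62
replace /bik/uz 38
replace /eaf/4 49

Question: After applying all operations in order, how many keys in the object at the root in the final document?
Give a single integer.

Answer: 4

Derivation:
After op 1 (replace /eaf/1 48): {"bik":{"jii":38,"l":19,"uz":62},"eaf":[13,48,35,25,43],"m":[3,35,34,0],"su":{"e":38,"k":4,"v":5}}
After op 2 (replace /su/e 73): {"bik":{"jii":38,"l":19,"uz":62},"eaf":[13,48,35,25,43],"m":[3,35,34,0],"su":{"e":73,"k":4,"v":5}}
After op 3 (remove /bik/jii): {"bik":{"l":19,"uz":62},"eaf":[13,48,35,25,43],"m":[3,35,34,0],"su":{"e":73,"k":4,"v":5}}
After op 4 (add /su/e 24): {"bik":{"l":19,"uz":62},"eaf":[13,48,35,25,43],"m":[3,35,34,0],"su":{"e":24,"k":4,"v":5}}
After op 5 (add /eaf/1 46): {"bik":{"l":19,"uz":62},"eaf":[13,46,48,35,25,43],"m":[3,35,34,0],"su":{"e":24,"k":4,"v":5}}
After op 6 (replace /su/v 39): {"bik":{"l":19,"uz":62},"eaf":[13,46,48,35,25,43],"m":[3,35,34,0],"su":{"e":24,"k":4,"v":39}}
After op 7 (add /eaf/3 96): {"bik":{"l":19,"uz":62},"eaf":[13,46,48,96,35,25,43],"m":[3,35,34,0],"su":{"e":24,"k":4,"v":39}}
After op 8 (replace /eaf/2 86): {"bik":{"l":19,"uz":62},"eaf":[13,46,86,96,35,25,43],"m":[3,35,34,0],"su":{"e":24,"k":4,"v":39}}
After op 9 (replace /m 17): {"bik":{"l":19,"uz":62},"eaf":[13,46,86,96,35,25,43],"m":17,"su":{"e":24,"k":4,"v":39}}
After op 10 (add /bik/l 62): {"bik":{"l":62,"uz":62},"eaf":[13,46,86,96,35,25,43],"m":17,"su":{"e":24,"k":4,"v":39}}
After op 11 (replace /bik/uz 38): {"bik":{"l":62,"uz":38},"eaf":[13,46,86,96,35,25,43],"m":17,"su":{"e":24,"k":4,"v":39}}
After op 12 (replace /eaf/4 49): {"bik":{"l":62,"uz":38},"eaf":[13,46,86,96,49,25,43],"m":17,"su":{"e":24,"k":4,"v":39}}
Size at the root: 4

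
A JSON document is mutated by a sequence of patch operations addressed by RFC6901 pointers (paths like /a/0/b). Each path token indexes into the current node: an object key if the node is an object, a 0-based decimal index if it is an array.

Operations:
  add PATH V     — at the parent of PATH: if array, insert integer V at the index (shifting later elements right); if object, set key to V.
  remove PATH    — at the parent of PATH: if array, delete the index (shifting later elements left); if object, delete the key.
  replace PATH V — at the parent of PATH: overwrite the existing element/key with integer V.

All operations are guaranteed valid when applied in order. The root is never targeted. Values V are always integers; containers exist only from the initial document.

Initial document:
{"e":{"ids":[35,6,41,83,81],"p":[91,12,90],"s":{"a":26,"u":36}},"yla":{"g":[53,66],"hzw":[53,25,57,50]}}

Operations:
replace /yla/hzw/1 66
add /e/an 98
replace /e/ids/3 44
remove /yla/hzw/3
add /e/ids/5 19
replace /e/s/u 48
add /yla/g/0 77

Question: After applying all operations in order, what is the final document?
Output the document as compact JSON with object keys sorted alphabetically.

After op 1 (replace /yla/hzw/1 66): {"e":{"ids":[35,6,41,83,81],"p":[91,12,90],"s":{"a":26,"u":36}},"yla":{"g":[53,66],"hzw":[53,66,57,50]}}
After op 2 (add /e/an 98): {"e":{"an":98,"ids":[35,6,41,83,81],"p":[91,12,90],"s":{"a":26,"u":36}},"yla":{"g":[53,66],"hzw":[53,66,57,50]}}
After op 3 (replace /e/ids/3 44): {"e":{"an":98,"ids":[35,6,41,44,81],"p":[91,12,90],"s":{"a":26,"u":36}},"yla":{"g":[53,66],"hzw":[53,66,57,50]}}
After op 4 (remove /yla/hzw/3): {"e":{"an":98,"ids":[35,6,41,44,81],"p":[91,12,90],"s":{"a":26,"u":36}},"yla":{"g":[53,66],"hzw":[53,66,57]}}
After op 5 (add /e/ids/5 19): {"e":{"an":98,"ids":[35,6,41,44,81,19],"p":[91,12,90],"s":{"a":26,"u":36}},"yla":{"g":[53,66],"hzw":[53,66,57]}}
After op 6 (replace /e/s/u 48): {"e":{"an":98,"ids":[35,6,41,44,81,19],"p":[91,12,90],"s":{"a":26,"u":48}},"yla":{"g":[53,66],"hzw":[53,66,57]}}
After op 7 (add /yla/g/0 77): {"e":{"an":98,"ids":[35,6,41,44,81,19],"p":[91,12,90],"s":{"a":26,"u":48}},"yla":{"g":[77,53,66],"hzw":[53,66,57]}}

Answer: {"e":{"an":98,"ids":[35,6,41,44,81,19],"p":[91,12,90],"s":{"a":26,"u":48}},"yla":{"g":[77,53,66],"hzw":[53,66,57]}}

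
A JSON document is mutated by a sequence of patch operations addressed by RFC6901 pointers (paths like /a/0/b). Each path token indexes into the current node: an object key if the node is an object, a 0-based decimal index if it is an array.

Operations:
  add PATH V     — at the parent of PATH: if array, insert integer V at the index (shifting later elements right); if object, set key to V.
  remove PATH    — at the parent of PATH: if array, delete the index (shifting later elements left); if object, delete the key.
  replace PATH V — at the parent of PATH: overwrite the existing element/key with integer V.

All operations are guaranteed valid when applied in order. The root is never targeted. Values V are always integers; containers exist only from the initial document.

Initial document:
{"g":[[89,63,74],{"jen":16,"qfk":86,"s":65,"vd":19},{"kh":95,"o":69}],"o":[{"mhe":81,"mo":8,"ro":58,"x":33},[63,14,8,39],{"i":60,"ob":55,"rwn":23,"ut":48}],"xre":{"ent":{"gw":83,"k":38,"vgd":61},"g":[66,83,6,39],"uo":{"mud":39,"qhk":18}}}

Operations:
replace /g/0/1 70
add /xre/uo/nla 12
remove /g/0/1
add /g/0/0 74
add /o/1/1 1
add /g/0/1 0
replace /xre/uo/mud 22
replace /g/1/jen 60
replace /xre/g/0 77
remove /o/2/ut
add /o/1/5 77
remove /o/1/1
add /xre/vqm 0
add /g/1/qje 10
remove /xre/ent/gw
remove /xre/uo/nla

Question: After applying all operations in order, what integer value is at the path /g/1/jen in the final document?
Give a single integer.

After op 1 (replace /g/0/1 70): {"g":[[89,70,74],{"jen":16,"qfk":86,"s":65,"vd":19},{"kh":95,"o":69}],"o":[{"mhe":81,"mo":8,"ro":58,"x":33},[63,14,8,39],{"i":60,"ob":55,"rwn":23,"ut":48}],"xre":{"ent":{"gw":83,"k":38,"vgd":61},"g":[66,83,6,39],"uo":{"mud":39,"qhk":18}}}
After op 2 (add /xre/uo/nla 12): {"g":[[89,70,74],{"jen":16,"qfk":86,"s":65,"vd":19},{"kh":95,"o":69}],"o":[{"mhe":81,"mo":8,"ro":58,"x":33},[63,14,8,39],{"i":60,"ob":55,"rwn":23,"ut":48}],"xre":{"ent":{"gw":83,"k":38,"vgd":61},"g":[66,83,6,39],"uo":{"mud":39,"nla":12,"qhk":18}}}
After op 3 (remove /g/0/1): {"g":[[89,74],{"jen":16,"qfk":86,"s":65,"vd":19},{"kh":95,"o":69}],"o":[{"mhe":81,"mo":8,"ro":58,"x":33},[63,14,8,39],{"i":60,"ob":55,"rwn":23,"ut":48}],"xre":{"ent":{"gw":83,"k":38,"vgd":61},"g":[66,83,6,39],"uo":{"mud":39,"nla":12,"qhk":18}}}
After op 4 (add /g/0/0 74): {"g":[[74,89,74],{"jen":16,"qfk":86,"s":65,"vd":19},{"kh":95,"o":69}],"o":[{"mhe":81,"mo":8,"ro":58,"x":33},[63,14,8,39],{"i":60,"ob":55,"rwn":23,"ut":48}],"xre":{"ent":{"gw":83,"k":38,"vgd":61},"g":[66,83,6,39],"uo":{"mud":39,"nla":12,"qhk":18}}}
After op 5 (add /o/1/1 1): {"g":[[74,89,74],{"jen":16,"qfk":86,"s":65,"vd":19},{"kh":95,"o":69}],"o":[{"mhe":81,"mo":8,"ro":58,"x":33},[63,1,14,8,39],{"i":60,"ob":55,"rwn":23,"ut":48}],"xre":{"ent":{"gw":83,"k":38,"vgd":61},"g":[66,83,6,39],"uo":{"mud":39,"nla":12,"qhk":18}}}
After op 6 (add /g/0/1 0): {"g":[[74,0,89,74],{"jen":16,"qfk":86,"s":65,"vd":19},{"kh":95,"o":69}],"o":[{"mhe":81,"mo":8,"ro":58,"x":33},[63,1,14,8,39],{"i":60,"ob":55,"rwn":23,"ut":48}],"xre":{"ent":{"gw":83,"k":38,"vgd":61},"g":[66,83,6,39],"uo":{"mud":39,"nla":12,"qhk":18}}}
After op 7 (replace /xre/uo/mud 22): {"g":[[74,0,89,74],{"jen":16,"qfk":86,"s":65,"vd":19},{"kh":95,"o":69}],"o":[{"mhe":81,"mo":8,"ro":58,"x":33},[63,1,14,8,39],{"i":60,"ob":55,"rwn":23,"ut":48}],"xre":{"ent":{"gw":83,"k":38,"vgd":61},"g":[66,83,6,39],"uo":{"mud":22,"nla":12,"qhk":18}}}
After op 8 (replace /g/1/jen 60): {"g":[[74,0,89,74],{"jen":60,"qfk":86,"s":65,"vd":19},{"kh":95,"o":69}],"o":[{"mhe":81,"mo":8,"ro":58,"x":33},[63,1,14,8,39],{"i":60,"ob":55,"rwn":23,"ut":48}],"xre":{"ent":{"gw":83,"k":38,"vgd":61},"g":[66,83,6,39],"uo":{"mud":22,"nla":12,"qhk":18}}}
After op 9 (replace /xre/g/0 77): {"g":[[74,0,89,74],{"jen":60,"qfk":86,"s":65,"vd":19},{"kh":95,"o":69}],"o":[{"mhe":81,"mo":8,"ro":58,"x":33},[63,1,14,8,39],{"i":60,"ob":55,"rwn":23,"ut":48}],"xre":{"ent":{"gw":83,"k":38,"vgd":61},"g":[77,83,6,39],"uo":{"mud":22,"nla":12,"qhk":18}}}
After op 10 (remove /o/2/ut): {"g":[[74,0,89,74],{"jen":60,"qfk":86,"s":65,"vd":19},{"kh":95,"o":69}],"o":[{"mhe":81,"mo":8,"ro":58,"x":33},[63,1,14,8,39],{"i":60,"ob":55,"rwn":23}],"xre":{"ent":{"gw":83,"k":38,"vgd":61},"g":[77,83,6,39],"uo":{"mud":22,"nla":12,"qhk":18}}}
After op 11 (add /o/1/5 77): {"g":[[74,0,89,74],{"jen":60,"qfk":86,"s":65,"vd":19},{"kh":95,"o":69}],"o":[{"mhe":81,"mo":8,"ro":58,"x":33},[63,1,14,8,39,77],{"i":60,"ob":55,"rwn":23}],"xre":{"ent":{"gw":83,"k":38,"vgd":61},"g":[77,83,6,39],"uo":{"mud":22,"nla":12,"qhk":18}}}
After op 12 (remove /o/1/1): {"g":[[74,0,89,74],{"jen":60,"qfk":86,"s":65,"vd":19},{"kh":95,"o":69}],"o":[{"mhe":81,"mo":8,"ro":58,"x":33},[63,14,8,39,77],{"i":60,"ob":55,"rwn":23}],"xre":{"ent":{"gw":83,"k":38,"vgd":61},"g":[77,83,6,39],"uo":{"mud":22,"nla":12,"qhk":18}}}
After op 13 (add /xre/vqm 0): {"g":[[74,0,89,74],{"jen":60,"qfk":86,"s":65,"vd":19},{"kh":95,"o":69}],"o":[{"mhe":81,"mo":8,"ro":58,"x":33},[63,14,8,39,77],{"i":60,"ob":55,"rwn":23}],"xre":{"ent":{"gw":83,"k":38,"vgd":61},"g":[77,83,6,39],"uo":{"mud":22,"nla":12,"qhk":18},"vqm":0}}
After op 14 (add /g/1/qje 10): {"g":[[74,0,89,74],{"jen":60,"qfk":86,"qje":10,"s":65,"vd":19},{"kh":95,"o":69}],"o":[{"mhe":81,"mo":8,"ro":58,"x":33},[63,14,8,39,77],{"i":60,"ob":55,"rwn":23}],"xre":{"ent":{"gw":83,"k":38,"vgd":61},"g":[77,83,6,39],"uo":{"mud":22,"nla":12,"qhk":18},"vqm":0}}
After op 15 (remove /xre/ent/gw): {"g":[[74,0,89,74],{"jen":60,"qfk":86,"qje":10,"s":65,"vd":19},{"kh":95,"o":69}],"o":[{"mhe":81,"mo":8,"ro":58,"x":33},[63,14,8,39,77],{"i":60,"ob":55,"rwn":23}],"xre":{"ent":{"k":38,"vgd":61},"g":[77,83,6,39],"uo":{"mud":22,"nla":12,"qhk":18},"vqm":0}}
After op 16 (remove /xre/uo/nla): {"g":[[74,0,89,74],{"jen":60,"qfk":86,"qje":10,"s":65,"vd":19},{"kh":95,"o":69}],"o":[{"mhe":81,"mo":8,"ro":58,"x":33},[63,14,8,39,77],{"i":60,"ob":55,"rwn":23}],"xre":{"ent":{"k":38,"vgd":61},"g":[77,83,6,39],"uo":{"mud":22,"qhk":18},"vqm":0}}
Value at /g/1/jen: 60

Answer: 60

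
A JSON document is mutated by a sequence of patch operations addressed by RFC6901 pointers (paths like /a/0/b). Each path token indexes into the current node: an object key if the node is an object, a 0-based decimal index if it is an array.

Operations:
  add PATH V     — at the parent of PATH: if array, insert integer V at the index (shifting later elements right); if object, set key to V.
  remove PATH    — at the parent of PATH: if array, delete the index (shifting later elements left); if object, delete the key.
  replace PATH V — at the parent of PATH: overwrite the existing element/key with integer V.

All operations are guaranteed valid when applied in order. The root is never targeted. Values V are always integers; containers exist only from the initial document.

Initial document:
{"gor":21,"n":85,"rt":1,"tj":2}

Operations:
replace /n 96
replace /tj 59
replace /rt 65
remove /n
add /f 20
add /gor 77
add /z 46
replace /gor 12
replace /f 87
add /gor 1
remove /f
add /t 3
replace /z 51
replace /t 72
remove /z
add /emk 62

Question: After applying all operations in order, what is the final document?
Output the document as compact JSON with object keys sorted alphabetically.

Answer: {"emk":62,"gor":1,"rt":65,"t":72,"tj":59}

Derivation:
After op 1 (replace /n 96): {"gor":21,"n":96,"rt":1,"tj":2}
After op 2 (replace /tj 59): {"gor":21,"n":96,"rt":1,"tj":59}
After op 3 (replace /rt 65): {"gor":21,"n":96,"rt":65,"tj":59}
After op 4 (remove /n): {"gor":21,"rt":65,"tj":59}
After op 5 (add /f 20): {"f":20,"gor":21,"rt":65,"tj":59}
After op 6 (add /gor 77): {"f":20,"gor":77,"rt":65,"tj":59}
After op 7 (add /z 46): {"f":20,"gor":77,"rt":65,"tj":59,"z":46}
After op 8 (replace /gor 12): {"f":20,"gor":12,"rt":65,"tj":59,"z":46}
After op 9 (replace /f 87): {"f":87,"gor":12,"rt":65,"tj":59,"z":46}
After op 10 (add /gor 1): {"f":87,"gor":1,"rt":65,"tj":59,"z":46}
After op 11 (remove /f): {"gor":1,"rt":65,"tj":59,"z":46}
After op 12 (add /t 3): {"gor":1,"rt":65,"t":3,"tj":59,"z":46}
After op 13 (replace /z 51): {"gor":1,"rt":65,"t":3,"tj":59,"z":51}
After op 14 (replace /t 72): {"gor":1,"rt":65,"t":72,"tj":59,"z":51}
After op 15 (remove /z): {"gor":1,"rt":65,"t":72,"tj":59}
After op 16 (add /emk 62): {"emk":62,"gor":1,"rt":65,"t":72,"tj":59}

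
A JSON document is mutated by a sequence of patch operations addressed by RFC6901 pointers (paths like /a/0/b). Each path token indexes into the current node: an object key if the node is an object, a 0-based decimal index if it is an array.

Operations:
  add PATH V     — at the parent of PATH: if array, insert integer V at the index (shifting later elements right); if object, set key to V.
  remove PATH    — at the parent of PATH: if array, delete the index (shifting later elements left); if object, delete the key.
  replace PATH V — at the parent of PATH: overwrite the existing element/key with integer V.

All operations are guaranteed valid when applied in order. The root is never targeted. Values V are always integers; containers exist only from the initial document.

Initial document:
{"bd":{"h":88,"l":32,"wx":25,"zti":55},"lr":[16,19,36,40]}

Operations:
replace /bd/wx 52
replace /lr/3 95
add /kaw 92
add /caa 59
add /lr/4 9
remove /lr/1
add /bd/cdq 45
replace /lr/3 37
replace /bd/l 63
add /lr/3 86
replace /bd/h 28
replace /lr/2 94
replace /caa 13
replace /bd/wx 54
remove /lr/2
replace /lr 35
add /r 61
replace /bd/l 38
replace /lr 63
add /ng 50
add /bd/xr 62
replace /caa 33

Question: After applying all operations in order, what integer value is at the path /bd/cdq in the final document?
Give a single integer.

Answer: 45

Derivation:
After op 1 (replace /bd/wx 52): {"bd":{"h":88,"l":32,"wx":52,"zti":55},"lr":[16,19,36,40]}
After op 2 (replace /lr/3 95): {"bd":{"h":88,"l":32,"wx":52,"zti":55},"lr":[16,19,36,95]}
After op 3 (add /kaw 92): {"bd":{"h":88,"l":32,"wx":52,"zti":55},"kaw":92,"lr":[16,19,36,95]}
After op 4 (add /caa 59): {"bd":{"h":88,"l":32,"wx":52,"zti":55},"caa":59,"kaw":92,"lr":[16,19,36,95]}
After op 5 (add /lr/4 9): {"bd":{"h":88,"l":32,"wx":52,"zti":55},"caa":59,"kaw":92,"lr":[16,19,36,95,9]}
After op 6 (remove /lr/1): {"bd":{"h":88,"l":32,"wx":52,"zti":55},"caa":59,"kaw":92,"lr":[16,36,95,9]}
After op 7 (add /bd/cdq 45): {"bd":{"cdq":45,"h":88,"l":32,"wx":52,"zti":55},"caa":59,"kaw":92,"lr":[16,36,95,9]}
After op 8 (replace /lr/3 37): {"bd":{"cdq":45,"h":88,"l":32,"wx":52,"zti":55},"caa":59,"kaw":92,"lr":[16,36,95,37]}
After op 9 (replace /bd/l 63): {"bd":{"cdq":45,"h":88,"l":63,"wx":52,"zti":55},"caa":59,"kaw":92,"lr":[16,36,95,37]}
After op 10 (add /lr/3 86): {"bd":{"cdq":45,"h":88,"l":63,"wx":52,"zti":55},"caa":59,"kaw":92,"lr":[16,36,95,86,37]}
After op 11 (replace /bd/h 28): {"bd":{"cdq":45,"h":28,"l":63,"wx":52,"zti":55},"caa":59,"kaw":92,"lr":[16,36,95,86,37]}
After op 12 (replace /lr/2 94): {"bd":{"cdq":45,"h":28,"l":63,"wx":52,"zti":55},"caa":59,"kaw":92,"lr":[16,36,94,86,37]}
After op 13 (replace /caa 13): {"bd":{"cdq":45,"h":28,"l":63,"wx":52,"zti":55},"caa":13,"kaw":92,"lr":[16,36,94,86,37]}
After op 14 (replace /bd/wx 54): {"bd":{"cdq":45,"h":28,"l":63,"wx":54,"zti":55},"caa":13,"kaw":92,"lr":[16,36,94,86,37]}
After op 15 (remove /lr/2): {"bd":{"cdq":45,"h":28,"l":63,"wx":54,"zti":55},"caa":13,"kaw":92,"lr":[16,36,86,37]}
After op 16 (replace /lr 35): {"bd":{"cdq":45,"h":28,"l":63,"wx":54,"zti":55},"caa":13,"kaw":92,"lr":35}
After op 17 (add /r 61): {"bd":{"cdq":45,"h":28,"l":63,"wx":54,"zti":55},"caa":13,"kaw":92,"lr":35,"r":61}
After op 18 (replace /bd/l 38): {"bd":{"cdq":45,"h":28,"l":38,"wx":54,"zti":55},"caa":13,"kaw":92,"lr":35,"r":61}
After op 19 (replace /lr 63): {"bd":{"cdq":45,"h":28,"l":38,"wx":54,"zti":55},"caa":13,"kaw":92,"lr":63,"r":61}
After op 20 (add /ng 50): {"bd":{"cdq":45,"h":28,"l":38,"wx":54,"zti":55},"caa":13,"kaw":92,"lr":63,"ng":50,"r":61}
After op 21 (add /bd/xr 62): {"bd":{"cdq":45,"h":28,"l":38,"wx":54,"xr":62,"zti":55},"caa":13,"kaw":92,"lr":63,"ng":50,"r":61}
After op 22 (replace /caa 33): {"bd":{"cdq":45,"h":28,"l":38,"wx":54,"xr":62,"zti":55},"caa":33,"kaw":92,"lr":63,"ng":50,"r":61}
Value at /bd/cdq: 45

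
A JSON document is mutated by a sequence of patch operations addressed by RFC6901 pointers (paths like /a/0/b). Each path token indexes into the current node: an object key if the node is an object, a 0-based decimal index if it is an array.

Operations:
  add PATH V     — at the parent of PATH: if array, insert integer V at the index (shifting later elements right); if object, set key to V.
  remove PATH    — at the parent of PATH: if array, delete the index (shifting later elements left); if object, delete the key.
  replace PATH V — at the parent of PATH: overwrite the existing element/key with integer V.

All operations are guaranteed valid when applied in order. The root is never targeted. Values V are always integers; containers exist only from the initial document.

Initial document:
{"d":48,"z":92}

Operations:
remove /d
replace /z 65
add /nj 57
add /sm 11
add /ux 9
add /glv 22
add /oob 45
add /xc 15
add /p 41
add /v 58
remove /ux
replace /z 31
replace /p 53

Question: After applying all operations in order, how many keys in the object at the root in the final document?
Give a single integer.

Answer: 8

Derivation:
After op 1 (remove /d): {"z":92}
After op 2 (replace /z 65): {"z":65}
After op 3 (add /nj 57): {"nj":57,"z":65}
After op 4 (add /sm 11): {"nj":57,"sm":11,"z":65}
After op 5 (add /ux 9): {"nj":57,"sm":11,"ux":9,"z":65}
After op 6 (add /glv 22): {"glv":22,"nj":57,"sm":11,"ux":9,"z":65}
After op 7 (add /oob 45): {"glv":22,"nj":57,"oob":45,"sm":11,"ux":9,"z":65}
After op 8 (add /xc 15): {"glv":22,"nj":57,"oob":45,"sm":11,"ux":9,"xc":15,"z":65}
After op 9 (add /p 41): {"glv":22,"nj":57,"oob":45,"p":41,"sm":11,"ux":9,"xc":15,"z":65}
After op 10 (add /v 58): {"glv":22,"nj":57,"oob":45,"p":41,"sm":11,"ux":9,"v":58,"xc":15,"z":65}
After op 11 (remove /ux): {"glv":22,"nj":57,"oob":45,"p":41,"sm":11,"v":58,"xc":15,"z":65}
After op 12 (replace /z 31): {"glv":22,"nj":57,"oob":45,"p":41,"sm":11,"v":58,"xc":15,"z":31}
After op 13 (replace /p 53): {"glv":22,"nj":57,"oob":45,"p":53,"sm":11,"v":58,"xc":15,"z":31}
Size at the root: 8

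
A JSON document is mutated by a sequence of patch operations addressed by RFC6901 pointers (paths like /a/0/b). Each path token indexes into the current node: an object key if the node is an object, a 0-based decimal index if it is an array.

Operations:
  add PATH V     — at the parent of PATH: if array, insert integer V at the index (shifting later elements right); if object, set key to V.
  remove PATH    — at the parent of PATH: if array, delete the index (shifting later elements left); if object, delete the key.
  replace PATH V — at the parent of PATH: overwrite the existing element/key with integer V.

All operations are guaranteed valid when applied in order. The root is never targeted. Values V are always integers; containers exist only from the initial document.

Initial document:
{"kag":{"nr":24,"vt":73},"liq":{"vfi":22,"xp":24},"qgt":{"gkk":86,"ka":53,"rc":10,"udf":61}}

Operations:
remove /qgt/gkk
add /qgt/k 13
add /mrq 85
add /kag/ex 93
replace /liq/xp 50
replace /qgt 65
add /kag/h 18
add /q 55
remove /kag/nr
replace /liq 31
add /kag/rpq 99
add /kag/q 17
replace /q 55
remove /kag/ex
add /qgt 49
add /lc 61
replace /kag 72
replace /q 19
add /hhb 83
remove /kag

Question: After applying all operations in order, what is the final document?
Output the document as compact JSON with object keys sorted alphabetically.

After op 1 (remove /qgt/gkk): {"kag":{"nr":24,"vt":73},"liq":{"vfi":22,"xp":24},"qgt":{"ka":53,"rc":10,"udf":61}}
After op 2 (add /qgt/k 13): {"kag":{"nr":24,"vt":73},"liq":{"vfi":22,"xp":24},"qgt":{"k":13,"ka":53,"rc":10,"udf":61}}
After op 3 (add /mrq 85): {"kag":{"nr":24,"vt":73},"liq":{"vfi":22,"xp":24},"mrq":85,"qgt":{"k":13,"ka":53,"rc":10,"udf":61}}
After op 4 (add /kag/ex 93): {"kag":{"ex":93,"nr":24,"vt":73},"liq":{"vfi":22,"xp":24},"mrq":85,"qgt":{"k":13,"ka":53,"rc":10,"udf":61}}
After op 5 (replace /liq/xp 50): {"kag":{"ex":93,"nr":24,"vt":73},"liq":{"vfi":22,"xp":50},"mrq":85,"qgt":{"k":13,"ka":53,"rc":10,"udf":61}}
After op 6 (replace /qgt 65): {"kag":{"ex":93,"nr":24,"vt":73},"liq":{"vfi":22,"xp":50},"mrq":85,"qgt":65}
After op 7 (add /kag/h 18): {"kag":{"ex":93,"h":18,"nr":24,"vt":73},"liq":{"vfi":22,"xp":50},"mrq":85,"qgt":65}
After op 8 (add /q 55): {"kag":{"ex":93,"h":18,"nr":24,"vt":73},"liq":{"vfi":22,"xp":50},"mrq":85,"q":55,"qgt":65}
After op 9 (remove /kag/nr): {"kag":{"ex":93,"h":18,"vt":73},"liq":{"vfi":22,"xp":50},"mrq":85,"q":55,"qgt":65}
After op 10 (replace /liq 31): {"kag":{"ex":93,"h":18,"vt":73},"liq":31,"mrq":85,"q":55,"qgt":65}
After op 11 (add /kag/rpq 99): {"kag":{"ex":93,"h":18,"rpq":99,"vt":73},"liq":31,"mrq":85,"q":55,"qgt":65}
After op 12 (add /kag/q 17): {"kag":{"ex":93,"h":18,"q":17,"rpq":99,"vt":73},"liq":31,"mrq":85,"q":55,"qgt":65}
After op 13 (replace /q 55): {"kag":{"ex":93,"h":18,"q":17,"rpq":99,"vt":73},"liq":31,"mrq":85,"q":55,"qgt":65}
After op 14 (remove /kag/ex): {"kag":{"h":18,"q":17,"rpq":99,"vt":73},"liq":31,"mrq":85,"q":55,"qgt":65}
After op 15 (add /qgt 49): {"kag":{"h":18,"q":17,"rpq":99,"vt":73},"liq":31,"mrq":85,"q":55,"qgt":49}
After op 16 (add /lc 61): {"kag":{"h":18,"q":17,"rpq":99,"vt":73},"lc":61,"liq":31,"mrq":85,"q":55,"qgt":49}
After op 17 (replace /kag 72): {"kag":72,"lc":61,"liq":31,"mrq":85,"q":55,"qgt":49}
After op 18 (replace /q 19): {"kag":72,"lc":61,"liq":31,"mrq":85,"q":19,"qgt":49}
After op 19 (add /hhb 83): {"hhb":83,"kag":72,"lc":61,"liq":31,"mrq":85,"q":19,"qgt":49}
After op 20 (remove /kag): {"hhb":83,"lc":61,"liq":31,"mrq":85,"q":19,"qgt":49}

Answer: {"hhb":83,"lc":61,"liq":31,"mrq":85,"q":19,"qgt":49}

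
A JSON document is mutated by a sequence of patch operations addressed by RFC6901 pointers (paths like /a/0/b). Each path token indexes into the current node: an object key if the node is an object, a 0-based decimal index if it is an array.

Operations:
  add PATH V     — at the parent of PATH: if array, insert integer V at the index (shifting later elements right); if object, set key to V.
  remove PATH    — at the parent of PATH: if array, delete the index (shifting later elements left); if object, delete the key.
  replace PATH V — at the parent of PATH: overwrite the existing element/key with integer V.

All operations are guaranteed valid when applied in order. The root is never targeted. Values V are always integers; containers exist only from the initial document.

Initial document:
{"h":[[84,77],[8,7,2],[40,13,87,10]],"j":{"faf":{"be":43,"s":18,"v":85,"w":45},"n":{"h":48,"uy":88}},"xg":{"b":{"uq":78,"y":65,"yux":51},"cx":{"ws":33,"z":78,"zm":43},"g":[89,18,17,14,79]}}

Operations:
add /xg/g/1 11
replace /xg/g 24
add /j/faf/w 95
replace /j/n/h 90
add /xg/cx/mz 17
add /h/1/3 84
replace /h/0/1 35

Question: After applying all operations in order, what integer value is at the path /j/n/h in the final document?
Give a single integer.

Answer: 90

Derivation:
After op 1 (add /xg/g/1 11): {"h":[[84,77],[8,7,2],[40,13,87,10]],"j":{"faf":{"be":43,"s":18,"v":85,"w":45},"n":{"h":48,"uy":88}},"xg":{"b":{"uq":78,"y":65,"yux":51},"cx":{"ws":33,"z":78,"zm":43},"g":[89,11,18,17,14,79]}}
After op 2 (replace /xg/g 24): {"h":[[84,77],[8,7,2],[40,13,87,10]],"j":{"faf":{"be":43,"s":18,"v":85,"w":45},"n":{"h":48,"uy":88}},"xg":{"b":{"uq":78,"y":65,"yux":51},"cx":{"ws":33,"z":78,"zm":43},"g":24}}
After op 3 (add /j/faf/w 95): {"h":[[84,77],[8,7,2],[40,13,87,10]],"j":{"faf":{"be":43,"s":18,"v":85,"w":95},"n":{"h":48,"uy":88}},"xg":{"b":{"uq":78,"y":65,"yux":51},"cx":{"ws":33,"z":78,"zm":43},"g":24}}
After op 4 (replace /j/n/h 90): {"h":[[84,77],[8,7,2],[40,13,87,10]],"j":{"faf":{"be":43,"s":18,"v":85,"w":95},"n":{"h":90,"uy":88}},"xg":{"b":{"uq":78,"y":65,"yux":51},"cx":{"ws":33,"z":78,"zm":43},"g":24}}
After op 5 (add /xg/cx/mz 17): {"h":[[84,77],[8,7,2],[40,13,87,10]],"j":{"faf":{"be":43,"s":18,"v":85,"w":95},"n":{"h":90,"uy":88}},"xg":{"b":{"uq":78,"y":65,"yux":51},"cx":{"mz":17,"ws":33,"z":78,"zm":43},"g":24}}
After op 6 (add /h/1/3 84): {"h":[[84,77],[8,7,2,84],[40,13,87,10]],"j":{"faf":{"be":43,"s":18,"v":85,"w":95},"n":{"h":90,"uy":88}},"xg":{"b":{"uq":78,"y":65,"yux":51},"cx":{"mz":17,"ws":33,"z":78,"zm":43},"g":24}}
After op 7 (replace /h/0/1 35): {"h":[[84,35],[8,7,2,84],[40,13,87,10]],"j":{"faf":{"be":43,"s":18,"v":85,"w":95},"n":{"h":90,"uy":88}},"xg":{"b":{"uq":78,"y":65,"yux":51},"cx":{"mz":17,"ws":33,"z":78,"zm":43},"g":24}}
Value at /j/n/h: 90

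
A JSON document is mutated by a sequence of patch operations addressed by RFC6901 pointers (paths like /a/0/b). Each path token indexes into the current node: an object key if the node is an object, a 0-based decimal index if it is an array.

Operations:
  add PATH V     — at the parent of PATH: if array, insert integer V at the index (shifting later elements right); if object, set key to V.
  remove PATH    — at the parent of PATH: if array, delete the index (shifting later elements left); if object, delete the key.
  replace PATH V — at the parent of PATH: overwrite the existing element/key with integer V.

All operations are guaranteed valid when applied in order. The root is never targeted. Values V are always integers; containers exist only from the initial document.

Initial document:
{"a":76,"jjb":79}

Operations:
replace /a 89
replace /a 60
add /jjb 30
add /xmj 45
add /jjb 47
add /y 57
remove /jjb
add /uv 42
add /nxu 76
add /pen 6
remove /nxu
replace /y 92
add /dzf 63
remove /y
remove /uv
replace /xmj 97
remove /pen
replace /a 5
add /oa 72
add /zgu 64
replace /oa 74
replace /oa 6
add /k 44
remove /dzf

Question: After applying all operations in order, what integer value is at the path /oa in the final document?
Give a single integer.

Answer: 6

Derivation:
After op 1 (replace /a 89): {"a":89,"jjb":79}
After op 2 (replace /a 60): {"a":60,"jjb":79}
After op 3 (add /jjb 30): {"a":60,"jjb":30}
After op 4 (add /xmj 45): {"a":60,"jjb":30,"xmj":45}
After op 5 (add /jjb 47): {"a":60,"jjb":47,"xmj":45}
After op 6 (add /y 57): {"a":60,"jjb":47,"xmj":45,"y":57}
After op 7 (remove /jjb): {"a":60,"xmj":45,"y":57}
After op 8 (add /uv 42): {"a":60,"uv":42,"xmj":45,"y":57}
After op 9 (add /nxu 76): {"a":60,"nxu":76,"uv":42,"xmj":45,"y":57}
After op 10 (add /pen 6): {"a":60,"nxu":76,"pen":6,"uv":42,"xmj":45,"y":57}
After op 11 (remove /nxu): {"a":60,"pen":6,"uv":42,"xmj":45,"y":57}
After op 12 (replace /y 92): {"a":60,"pen":6,"uv":42,"xmj":45,"y":92}
After op 13 (add /dzf 63): {"a":60,"dzf":63,"pen":6,"uv":42,"xmj":45,"y":92}
After op 14 (remove /y): {"a":60,"dzf":63,"pen":6,"uv":42,"xmj":45}
After op 15 (remove /uv): {"a":60,"dzf":63,"pen":6,"xmj":45}
After op 16 (replace /xmj 97): {"a":60,"dzf":63,"pen":6,"xmj":97}
After op 17 (remove /pen): {"a":60,"dzf":63,"xmj":97}
After op 18 (replace /a 5): {"a":5,"dzf":63,"xmj":97}
After op 19 (add /oa 72): {"a":5,"dzf":63,"oa":72,"xmj":97}
After op 20 (add /zgu 64): {"a":5,"dzf":63,"oa":72,"xmj":97,"zgu":64}
After op 21 (replace /oa 74): {"a":5,"dzf":63,"oa":74,"xmj":97,"zgu":64}
After op 22 (replace /oa 6): {"a":5,"dzf":63,"oa":6,"xmj":97,"zgu":64}
After op 23 (add /k 44): {"a":5,"dzf":63,"k":44,"oa":6,"xmj":97,"zgu":64}
After op 24 (remove /dzf): {"a":5,"k":44,"oa":6,"xmj":97,"zgu":64}
Value at /oa: 6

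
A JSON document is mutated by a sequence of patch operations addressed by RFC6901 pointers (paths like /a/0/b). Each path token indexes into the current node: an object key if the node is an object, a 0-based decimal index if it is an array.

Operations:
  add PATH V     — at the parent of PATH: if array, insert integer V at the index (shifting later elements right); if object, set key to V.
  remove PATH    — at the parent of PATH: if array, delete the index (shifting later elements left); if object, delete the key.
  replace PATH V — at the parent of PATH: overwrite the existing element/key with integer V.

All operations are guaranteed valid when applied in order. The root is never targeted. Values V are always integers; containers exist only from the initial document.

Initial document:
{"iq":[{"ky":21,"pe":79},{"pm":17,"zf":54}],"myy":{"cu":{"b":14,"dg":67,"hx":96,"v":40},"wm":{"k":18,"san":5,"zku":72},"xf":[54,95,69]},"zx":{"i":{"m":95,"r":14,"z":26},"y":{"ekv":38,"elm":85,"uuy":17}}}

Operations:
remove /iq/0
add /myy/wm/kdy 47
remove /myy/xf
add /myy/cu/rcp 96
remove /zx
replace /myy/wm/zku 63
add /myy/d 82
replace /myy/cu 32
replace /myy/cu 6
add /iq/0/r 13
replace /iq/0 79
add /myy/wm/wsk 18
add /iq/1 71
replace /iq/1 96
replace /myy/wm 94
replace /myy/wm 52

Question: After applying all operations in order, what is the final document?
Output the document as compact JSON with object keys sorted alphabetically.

Answer: {"iq":[79,96],"myy":{"cu":6,"d":82,"wm":52}}

Derivation:
After op 1 (remove /iq/0): {"iq":[{"pm":17,"zf":54}],"myy":{"cu":{"b":14,"dg":67,"hx":96,"v":40},"wm":{"k":18,"san":5,"zku":72},"xf":[54,95,69]},"zx":{"i":{"m":95,"r":14,"z":26},"y":{"ekv":38,"elm":85,"uuy":17}}}
After op 2 (add /myy/wm/kdy 47): {"iq":[{"pm":17,"zf":54}],"myy":{"cu":{"b":14,"dg":67,"hx":96,"v":40},"wm":{"k":18,"kdy":47,"san":5,"zku":72},"xf":[54,95,69]},"zx":{"i":{"m":95,"r":14,"z":26},"y":{"ekv":38,"elm":85,"uuy":17}}}
After op 3 (remove /myy/xf): {"iq":[{"pm":17,"zf":54}],"myy":{"cu":{"b":14,"dg":67,"hx":96,"v":40},"wm":{"k":18,"kdy":47,"san":5,"zku":72}},"zx":{"i":{"m":95,"r":14,"z":26},"y":{"ekv":38,"elm":85,"uuy":17}}}
After op 4 (add /myy/cu/rcp 96): {"iq":[{"pm":17,"zf":54}],"myy":{"cu":{"b":14,"dg":67,"hx":96,"rcp":96,"v":40},"wm":{"k":18,"kdy":47,"san":5,"zku":72}},"zx":{"i":{"m":95,"r":14,"z":26},"y":{"ekv":38,"elm":85,"uuy":17}}}
After op 5 (remove /zx): {"iq":[{"pm":17,"zf":54}],"myy":{"cu":{"b":14,"dg":67,"hx":96,"rcp":96,"v":40},"wm":{"k":18,"kdy":47,"san":5,"zku":72}}}
After op 6 (replace /myy/wm/zku 63): {"iq":[{"pm":17,"zf":54}],"myy":{"cu":{"b":14,"dg":67,"hx":96,"rcp":96,"v":40},"wm":{"k":18,"kdy":47,"san":5,"zku":63}}}
After op 7 (add /myy/d 82): {"iq":[{"pm":17,"zf":54}],"myy":{"cu":{"b":14,"dg":67,"hx":96,"rcp":96,"v":40},"d":82,"wm":{"k":18,"kdy":47,"san":5,"zku":63}}}
After op 8 (replace /myy/cu 32): {"iq":[{"pm":17,"zf":54}],"myy":{"cu":32,"d":82,"wm":{"k":18,"kdy":47,"san":5,"zku":63}}}
After op 9 (replace /myy/cu 6): {"iq":[{"pm":17,"zf":54}],"myy":{"cu":6,"d":82,"wm":{"k":18,"kdy":47,"san":5,"zku":63}}}
After op 10 (add /iq/0/r 13): {"iq":[{"pm":17,"r":13,"zf":54}],"myy":{"cu":6,"d":82,"wm":{"k":18,"kdy":47,"san":5,"zku":63}}}
After op 11 (replace /iq/0 79): {"iq":[79],"myy":{"cu":6,"d":82,"wm":{"k":18,"kdy":47,"san":5,"zku":63}}}
After op 12 (add /myy/wm/wsk 18): {"iq":[79],"myy":{"cu":6,"d":82,"wm":{"k":18,"kdy":47,"san":5,"wsk":18,"zku":63}}}
After op 13 (add /iq/1 71): {"iq":[79,71],"myy":{"cu":6,"d":82,"wm":{"k":18,"kdy":47,"san":5,"wsk":18,"zku":63}}}
After op 14 (replace /iq/1 96): {"iq":[79,96],"myy":{"cu":6,"d":82,"wm":{"k":18,"kdy":47,"san":5,"wsk":18,"zku":63}}}
After op 15 (replace /myy/wm 94): {"iq":[79,96],"myy":{"cu":6,"d":82,"wm":94}}
After op 16 (replace /myy/wm 52): {"iq":[79,96],"myy":{"cu":6,"d":82,"wm":52}}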